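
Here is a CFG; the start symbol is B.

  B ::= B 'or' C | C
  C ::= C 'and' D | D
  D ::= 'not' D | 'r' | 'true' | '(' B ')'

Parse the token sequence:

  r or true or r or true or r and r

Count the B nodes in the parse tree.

5

[B [B [B [B [B [C [D r]]] or [C [D true]]] or [C [D r]]] or [C [D true]]] or [C [C [D r]] and [D r]]]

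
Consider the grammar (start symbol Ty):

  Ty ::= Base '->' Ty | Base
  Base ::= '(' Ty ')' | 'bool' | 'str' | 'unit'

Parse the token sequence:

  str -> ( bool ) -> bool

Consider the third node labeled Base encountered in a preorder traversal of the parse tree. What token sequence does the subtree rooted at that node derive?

[Ty [Base str] -> [Ty [Base ( [Ty [Base bool]] )] -> [Ty [Base bool]]]]

bool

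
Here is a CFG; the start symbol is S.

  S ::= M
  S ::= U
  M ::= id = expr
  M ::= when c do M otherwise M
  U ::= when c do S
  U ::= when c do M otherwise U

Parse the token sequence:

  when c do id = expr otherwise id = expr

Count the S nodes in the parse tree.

[S [M when c do [M id = expr] otherwise [M id = expr]]]

1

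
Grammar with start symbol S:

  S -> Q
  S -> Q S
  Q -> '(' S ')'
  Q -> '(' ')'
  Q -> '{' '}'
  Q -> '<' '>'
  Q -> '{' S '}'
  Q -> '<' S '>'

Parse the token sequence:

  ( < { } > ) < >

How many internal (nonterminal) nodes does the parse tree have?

[S [Q ( [S [Q < [S [Q { }]] >]] )] [S [Q < >]]]

8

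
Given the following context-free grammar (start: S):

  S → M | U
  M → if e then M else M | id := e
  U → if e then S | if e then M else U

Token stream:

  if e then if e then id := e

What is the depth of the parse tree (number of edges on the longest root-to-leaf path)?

6

[S [U if e then [S [U if e then [S [M id := e]]]]]]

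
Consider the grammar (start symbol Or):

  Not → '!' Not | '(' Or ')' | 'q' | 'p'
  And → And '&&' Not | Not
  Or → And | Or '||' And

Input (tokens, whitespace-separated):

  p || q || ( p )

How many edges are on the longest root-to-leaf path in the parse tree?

6

[Or [Or [Or [And [Not p]]] || [And [Not q]]] || [And [Not ( [Or [And [Not p]]] )]]]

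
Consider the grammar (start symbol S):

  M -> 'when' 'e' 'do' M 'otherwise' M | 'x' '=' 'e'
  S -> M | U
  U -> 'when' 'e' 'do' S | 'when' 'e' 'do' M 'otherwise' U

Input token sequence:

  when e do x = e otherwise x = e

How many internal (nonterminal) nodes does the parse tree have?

[S [M when e do [M x = e] otherwise [M x = e]]]

4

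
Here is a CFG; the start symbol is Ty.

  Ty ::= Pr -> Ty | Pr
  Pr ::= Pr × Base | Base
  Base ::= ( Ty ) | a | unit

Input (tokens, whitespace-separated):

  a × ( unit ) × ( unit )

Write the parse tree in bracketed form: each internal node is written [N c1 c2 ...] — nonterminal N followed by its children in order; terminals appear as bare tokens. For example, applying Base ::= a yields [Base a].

[Ty [Pr [Pr [Pr [Base a]] × [Base ( [Ty [Pr [Base unit]]] )]] × [Base ( [Ty [Pr [Base unit]]] )]]]

Ty
Pr
Pr × Base
Pr × Base × Base
Base × Base × Base
a × Base × Base
a × ( Ty ) × Base
a × ( Pr ) × Base
a × ( Base ) × Base
a × ( unit ) × Base
a × ( unit ) × ( Ty )
a × ( unit ) × ( Pr )
a × ( unit ) × ( Base )
a × ( unit ) × ( unit )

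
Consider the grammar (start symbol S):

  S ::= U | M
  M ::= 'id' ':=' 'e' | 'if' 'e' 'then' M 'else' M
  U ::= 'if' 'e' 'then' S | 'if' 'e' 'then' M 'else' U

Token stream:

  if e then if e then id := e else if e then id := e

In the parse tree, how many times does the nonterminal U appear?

3

[S [U if e then [S [U if e then [M id := e] else [U if e then [S [M id := e]]]]]]]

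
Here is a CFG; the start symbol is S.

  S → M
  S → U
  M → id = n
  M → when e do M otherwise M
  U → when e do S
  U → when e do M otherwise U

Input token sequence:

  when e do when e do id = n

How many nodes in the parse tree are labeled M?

[S [U when e do [S [U when e do [S [M id = n]]]]]]

1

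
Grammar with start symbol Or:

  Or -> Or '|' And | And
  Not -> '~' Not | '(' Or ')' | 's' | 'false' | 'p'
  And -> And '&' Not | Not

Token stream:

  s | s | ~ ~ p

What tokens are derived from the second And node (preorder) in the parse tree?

s

[Or [Or [Or [And [Not s]]] | [And [Not s]]] | [And [Not ~ [Not ~ [Not p]]]]]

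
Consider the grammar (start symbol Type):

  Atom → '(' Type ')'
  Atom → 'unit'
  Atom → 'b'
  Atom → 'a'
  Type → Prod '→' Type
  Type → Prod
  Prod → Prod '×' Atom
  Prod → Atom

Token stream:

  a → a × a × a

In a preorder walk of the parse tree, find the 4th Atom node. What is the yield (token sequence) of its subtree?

[Type [Prod [Atom a]] → [Type [Prod [Prod [Prod [Atom a]] × [Atom a]] × [Atom a]]]]

a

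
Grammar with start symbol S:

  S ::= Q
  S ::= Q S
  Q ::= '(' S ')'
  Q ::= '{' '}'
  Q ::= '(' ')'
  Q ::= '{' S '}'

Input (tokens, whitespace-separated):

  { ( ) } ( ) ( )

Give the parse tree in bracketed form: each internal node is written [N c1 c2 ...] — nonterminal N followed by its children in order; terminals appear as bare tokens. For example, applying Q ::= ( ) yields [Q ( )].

S
Q S
{ S } S
{ Q } S
{ ( ) } S
{ ( ) } Q S
{ ( ) } ( ) S
{ ( ) } ( ) Q
{ ( ) } ( ) ( )

[S [Q { [S [Q ( )]] }] [S [Q ( )] [S [Q ( )]]]]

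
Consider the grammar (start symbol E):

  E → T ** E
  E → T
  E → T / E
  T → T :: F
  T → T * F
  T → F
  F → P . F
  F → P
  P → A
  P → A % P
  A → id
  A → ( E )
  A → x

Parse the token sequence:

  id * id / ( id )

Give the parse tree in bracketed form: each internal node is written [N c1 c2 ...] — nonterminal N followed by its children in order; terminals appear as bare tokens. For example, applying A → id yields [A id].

E
T / E
T * F / E
F * F / E
P * F / E
A * F / E
id * F / E
id * P / E
id * A / E
id * id / E
id * id / T
id * id / F
id * id / P
id * id / A
id * id / ( E )
id * id / ( T )
id * id / ( F )
id * id / ( P )
id * id / ( A )
id * id / ( id )

[E [T [T [F [P [A id]]]] * [F [P [A id]]]] / [E [T [F [P [A ( [E [T [F [P [A id]]]]] )]]]]]]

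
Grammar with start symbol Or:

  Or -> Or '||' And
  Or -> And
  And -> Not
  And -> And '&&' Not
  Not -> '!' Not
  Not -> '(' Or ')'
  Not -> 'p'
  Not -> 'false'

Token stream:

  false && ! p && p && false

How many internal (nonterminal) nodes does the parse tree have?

10

[Or [And [And [And [And [Not false]] && [Not ! [Not p]]] && [Not p]] && [Not false]]]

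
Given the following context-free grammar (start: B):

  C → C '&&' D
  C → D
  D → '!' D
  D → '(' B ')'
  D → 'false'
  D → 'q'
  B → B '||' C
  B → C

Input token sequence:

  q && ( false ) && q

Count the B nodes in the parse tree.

[B [C [C [C [D q]] && [D ( [B [C [D false]]] )]] && [D q]]]

2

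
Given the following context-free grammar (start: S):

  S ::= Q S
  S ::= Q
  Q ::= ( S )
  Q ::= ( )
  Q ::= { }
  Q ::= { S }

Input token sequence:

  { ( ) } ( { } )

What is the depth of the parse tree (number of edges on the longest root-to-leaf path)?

5

[S [Q { [S [Q ( )]] }] [S [Q ( [S [Q { }]] )]]]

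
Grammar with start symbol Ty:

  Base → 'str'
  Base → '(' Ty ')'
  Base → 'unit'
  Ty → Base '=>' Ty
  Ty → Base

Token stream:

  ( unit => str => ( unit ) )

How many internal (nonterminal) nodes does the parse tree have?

10

[Ty [Base ( [Ty [Base unit] => [Ty [Base str] => [Ty [Base ( [Ty [Base unit]] )]]]] )]]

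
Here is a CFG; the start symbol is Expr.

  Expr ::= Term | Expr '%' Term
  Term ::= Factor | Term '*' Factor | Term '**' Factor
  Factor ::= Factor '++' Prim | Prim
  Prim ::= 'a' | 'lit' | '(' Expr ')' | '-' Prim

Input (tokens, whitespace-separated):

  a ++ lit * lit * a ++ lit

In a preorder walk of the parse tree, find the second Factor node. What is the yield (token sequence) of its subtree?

a

[Expr [Term [Term [Term [Factor [Factor [Prim a]] ++ [Prim lit]]] * [Factor [Prim lit]]] * [Factor [Factor [Prim a]] ++ [Prim lit]]]]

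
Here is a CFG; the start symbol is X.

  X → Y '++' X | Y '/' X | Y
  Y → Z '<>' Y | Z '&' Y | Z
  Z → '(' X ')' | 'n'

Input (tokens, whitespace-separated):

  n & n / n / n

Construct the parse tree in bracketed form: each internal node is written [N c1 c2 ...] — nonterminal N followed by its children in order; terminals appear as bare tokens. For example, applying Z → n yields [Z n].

X
Y / X
Z & Y / X
n & Y / X
n & Z / X
n & n / X
n & n / Y / X
n & n / Z / X
n & n / n / X
n & n / n / Y
n & n / n / Z
n & n / n / n

[X [Y [Z n] & [Y [Z n]]] / [X [Y [Z n]] / [X [Y [Z n]]]]]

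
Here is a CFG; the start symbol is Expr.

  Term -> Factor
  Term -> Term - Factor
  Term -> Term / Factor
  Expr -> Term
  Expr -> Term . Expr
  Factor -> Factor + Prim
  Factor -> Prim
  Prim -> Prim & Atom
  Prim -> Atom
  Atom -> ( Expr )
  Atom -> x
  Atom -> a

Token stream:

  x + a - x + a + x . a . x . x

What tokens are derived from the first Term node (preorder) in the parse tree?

[Expr [Term [Term [Factor [Factor [Prim [Atom x]]] + [Prim [Atom a]]]] - [Factor [Factor [Factor [Prim [Atom x]]] + [Prim [Atom a]]] + [Prim [Atom x]]]] . [Expr [Term [Factor [Prim [Atom a]]]] . [Expr [Term [Factor [Prim [Atom x]]]] . [Expr [Term [Factor [Prim [Atom x]]]]]]]]

x + a - x + a + x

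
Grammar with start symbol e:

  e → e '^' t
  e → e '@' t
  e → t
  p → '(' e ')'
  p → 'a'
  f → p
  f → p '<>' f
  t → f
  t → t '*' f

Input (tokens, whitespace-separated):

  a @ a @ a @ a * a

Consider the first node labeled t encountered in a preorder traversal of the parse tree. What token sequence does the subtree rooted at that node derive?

a

[e [e [e [e [t [f [p a]]]] @ [t [f [p a]]]] @ [t [f [p a]]]] @ [t [t [f [p a]]] * [f [p a]]]]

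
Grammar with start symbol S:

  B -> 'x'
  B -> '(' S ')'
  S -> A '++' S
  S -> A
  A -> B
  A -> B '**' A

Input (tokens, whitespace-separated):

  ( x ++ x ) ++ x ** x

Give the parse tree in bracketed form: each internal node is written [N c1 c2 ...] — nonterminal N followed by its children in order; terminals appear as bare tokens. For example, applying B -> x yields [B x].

S
A ++ S
B ++ S
( S ) ++ S
( A ++ S ) ++ S
( B ++ S ) ++ S
( x ++ S ) ++ S
( x ++ A ) ++ S
( x ++ B ) ++ S
( x ++ x ) ++ S
( x ++ x ) ++ A
( x ++ x ) ++ B ** A
( x ++ x ) ++ x ** A
( x ++ x ) ++ x ** B
( x ++ x ) ++ x ** x

[S [A [B ( [S [A [B x]] ++ [S [A [B x]]]] )]] ++ [S [A [B x] ** [A [B x]]]]]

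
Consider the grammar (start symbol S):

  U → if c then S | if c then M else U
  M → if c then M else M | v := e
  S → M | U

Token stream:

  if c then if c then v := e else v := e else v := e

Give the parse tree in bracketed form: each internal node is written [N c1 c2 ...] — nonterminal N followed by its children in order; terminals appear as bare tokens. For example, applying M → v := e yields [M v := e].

[S [M if c then [M if c then [M v := e] else [M v := e]] else [M v := e]]]

S
M
if c then M else M
if c then if c then M else M else M
if c then if c then v := e else M else M
if c then if c then v := e else v := e else M
if c then if c then v := e else v := e else v := e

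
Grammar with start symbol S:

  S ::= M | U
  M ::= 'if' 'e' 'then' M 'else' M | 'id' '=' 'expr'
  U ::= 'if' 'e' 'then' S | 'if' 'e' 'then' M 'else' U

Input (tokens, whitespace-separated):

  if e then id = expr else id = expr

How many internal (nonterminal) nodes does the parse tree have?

[S [M if e then [M id = expr] else [M id = expr]]]

4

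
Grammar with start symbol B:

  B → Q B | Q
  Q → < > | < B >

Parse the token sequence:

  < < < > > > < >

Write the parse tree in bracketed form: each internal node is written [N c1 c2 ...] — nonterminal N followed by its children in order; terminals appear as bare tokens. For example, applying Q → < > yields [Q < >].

B
Q B
< B > B
< Q > B
< < B > > B
< < Q > > B
< < < > > > B
< < < > > > Q
< < < > > > < >

[B [Q < [B [Q < [B [Q < >]] >]] >] [B [Q < >]]]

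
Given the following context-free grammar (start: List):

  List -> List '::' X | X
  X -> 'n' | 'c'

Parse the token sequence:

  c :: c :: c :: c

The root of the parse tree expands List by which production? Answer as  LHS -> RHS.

[List [List [List [List [X c]] :: [X c]] :: [X c]] :: [X c]]

List -> List '::' X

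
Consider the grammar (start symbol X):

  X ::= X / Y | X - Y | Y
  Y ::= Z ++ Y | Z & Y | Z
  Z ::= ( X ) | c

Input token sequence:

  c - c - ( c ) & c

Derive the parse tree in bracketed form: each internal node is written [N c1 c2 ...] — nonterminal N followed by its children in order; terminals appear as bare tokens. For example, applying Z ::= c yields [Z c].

[X [X [X [Y [Z c]]] - [Y [Z c]]] - [Y [Z ( [X [Y [Z c]]] )] & [Y [Z c]]]]

X
X - Y
X - Y - Y
Y - Y - Y
Z - Y - Y
c - Y - Y
c - Z - Y
c - c - Y
c - c - Z & Y
c - c - ( X ) & Y
c - c - ( Y ) & Y
c - c - ( Z ) & Y
c - c - ( c ) & Y
c - c - ( c ) & Z
c - c - ( c ) & c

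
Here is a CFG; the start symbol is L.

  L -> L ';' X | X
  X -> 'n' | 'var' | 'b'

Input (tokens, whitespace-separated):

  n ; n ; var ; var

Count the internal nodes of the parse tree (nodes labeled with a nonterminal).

8

[L [L [L [L [X n]] ; [X n]] ; [X var]] ; [X var]]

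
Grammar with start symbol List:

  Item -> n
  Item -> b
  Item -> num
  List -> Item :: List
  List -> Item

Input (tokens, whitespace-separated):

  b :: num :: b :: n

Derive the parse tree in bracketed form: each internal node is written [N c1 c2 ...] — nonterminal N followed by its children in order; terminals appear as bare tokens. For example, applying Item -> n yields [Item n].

[List [Item b] :: [List [Item num] :: [List [Item b] :: [List [Item n]]]]]

List
Item :: List
b :: List
b :: Item :: List
b :: num :: List
b :: num :: Item :: List
b :: num :: b :: List
b :: num :: b :: Item
b :: num :: b :: n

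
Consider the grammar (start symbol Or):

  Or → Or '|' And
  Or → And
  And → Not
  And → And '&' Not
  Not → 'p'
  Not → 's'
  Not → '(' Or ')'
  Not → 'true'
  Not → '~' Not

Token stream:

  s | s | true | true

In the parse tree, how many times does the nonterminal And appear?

[Or [Or [Or [Or [And [Not s]]] | [And [Not s]]] | [And [Not true]]] | [And [Not true]]]

4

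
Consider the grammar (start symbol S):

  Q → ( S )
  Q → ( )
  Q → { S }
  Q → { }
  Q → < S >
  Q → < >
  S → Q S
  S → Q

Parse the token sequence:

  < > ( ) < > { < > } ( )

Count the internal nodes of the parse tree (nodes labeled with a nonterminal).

[S [Q < >] [S [Q ( )] [S [Q < >] [S [Q { [S [Q < >]] }] [S [Q ( )]]]]]]

12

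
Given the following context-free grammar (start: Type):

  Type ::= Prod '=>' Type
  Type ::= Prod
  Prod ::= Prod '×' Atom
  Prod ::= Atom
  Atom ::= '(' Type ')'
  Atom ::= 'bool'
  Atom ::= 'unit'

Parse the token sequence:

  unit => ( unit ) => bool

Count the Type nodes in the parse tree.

[Type [Prod [Atom unit]] => [Type [Prod [Atom ( [Type [Prod [Atom unit]]] )]] => [Type [Prod [Atom bool]]]]]

4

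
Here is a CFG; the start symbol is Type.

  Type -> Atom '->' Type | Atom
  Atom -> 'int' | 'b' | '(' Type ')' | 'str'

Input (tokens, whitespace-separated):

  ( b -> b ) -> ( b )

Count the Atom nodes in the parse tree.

[Type [Atom ( [Type [Atom b] -> [Type [Atom b]]] )] -> [Type [Atom ( [Type [Atom b]] )]]]

5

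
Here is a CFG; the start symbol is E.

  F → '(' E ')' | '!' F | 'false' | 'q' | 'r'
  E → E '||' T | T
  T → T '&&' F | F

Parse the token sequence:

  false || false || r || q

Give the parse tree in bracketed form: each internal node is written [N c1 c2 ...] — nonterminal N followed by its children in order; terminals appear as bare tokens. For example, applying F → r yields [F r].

[E [E [E [E [T [F false]]] || [T [F false]]] || [T [F r]]] || [T [F q]]]

E
E || T
E || T || T
E || T || T || T
T || T || T || T
F || T || T || T
false || T || T || T
false || F || T || T
false || false || T || T
false || false || F || T
false || false || r || T
false || false || r || F
false || false || r || q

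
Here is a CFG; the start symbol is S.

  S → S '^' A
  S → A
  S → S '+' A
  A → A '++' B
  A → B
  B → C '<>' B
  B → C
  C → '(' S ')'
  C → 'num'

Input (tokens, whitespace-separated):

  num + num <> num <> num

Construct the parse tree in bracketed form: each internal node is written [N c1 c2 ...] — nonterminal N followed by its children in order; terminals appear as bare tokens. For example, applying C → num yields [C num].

[S [S [A [B [C num]]]] + [A [B [C num] <> [B [C num] <> [B [C num]]]]]]

S
S + A
A + A
B + A
C + A
num + A
num + B
num + C <> B
num + num <> B
num + num <> C <> B
num + num <> num <> B
num + num <> num <> C
num + num <> num <> num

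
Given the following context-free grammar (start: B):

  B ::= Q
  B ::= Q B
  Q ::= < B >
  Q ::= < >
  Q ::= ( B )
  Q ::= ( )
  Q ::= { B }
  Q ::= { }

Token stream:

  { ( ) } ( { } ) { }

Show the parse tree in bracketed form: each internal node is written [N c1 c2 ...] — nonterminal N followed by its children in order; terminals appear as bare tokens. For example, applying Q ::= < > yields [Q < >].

[B [Q { [B [Q ( )]] }] [B [Q ( [B [Q { }]] )] [B [Q { }]]]]

B
Q B
{ B } B
{ Q } B
{ ( ) } B
{ ( ) } Q B
{ ( ) } ( B ) B
{ ( ) } ( Q ) B
{ ( ) } ( { } ) B
{ ( ) } ( { } ) Q
{ ( ) } ( { } ) { }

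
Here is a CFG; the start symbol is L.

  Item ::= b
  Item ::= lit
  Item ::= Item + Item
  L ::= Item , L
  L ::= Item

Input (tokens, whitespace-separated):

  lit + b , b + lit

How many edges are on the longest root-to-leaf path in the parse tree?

[L [Item [Item lit] + [Item b]] , [L [Item [Item b] + [Item lit]]]]

4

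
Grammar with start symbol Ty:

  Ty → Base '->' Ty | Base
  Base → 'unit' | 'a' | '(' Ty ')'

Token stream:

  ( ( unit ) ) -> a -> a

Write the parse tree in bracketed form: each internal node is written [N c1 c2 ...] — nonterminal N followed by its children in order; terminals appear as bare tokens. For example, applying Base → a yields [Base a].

[Ty [Base ( [Ty [Base ( [Ty [Base unit]] )]] )] -> [Ty [Base a] -> [Ty [Base a]]]]

Ty
Base -> Ty
( Ty ) -> Ty
( Base ) -> Ty
( ( Ty ) ) -> Ty
( ( Base ) ) -> Ty
( ( unit ) ) -> Ty
( ( unit ) ) -> Base -> Ty
( ( unit ) ) -> a -> Ty
( ( unit ) ) -> a -> Base
( ( unit ) ) -> a -> a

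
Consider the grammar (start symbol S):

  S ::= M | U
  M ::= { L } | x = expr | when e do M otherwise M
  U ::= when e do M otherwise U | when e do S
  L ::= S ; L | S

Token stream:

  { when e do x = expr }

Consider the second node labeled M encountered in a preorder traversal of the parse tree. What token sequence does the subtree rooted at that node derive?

x = expr

[S [M { [L [S [U when e do [S [M x = expr]]]]] }]]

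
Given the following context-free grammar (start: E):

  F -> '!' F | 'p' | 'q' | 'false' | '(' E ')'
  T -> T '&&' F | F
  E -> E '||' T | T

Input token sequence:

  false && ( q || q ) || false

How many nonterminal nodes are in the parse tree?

[E [E [T [T [F false]] && [F ( [E [E [T [F q]]] || [T [F q]]] )]]] || [T [F false]]]

14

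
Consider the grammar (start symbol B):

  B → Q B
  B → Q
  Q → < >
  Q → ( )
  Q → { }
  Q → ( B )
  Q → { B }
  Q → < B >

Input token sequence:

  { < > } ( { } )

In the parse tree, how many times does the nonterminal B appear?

4

[B [Q { [B [Q < >]] }] [B [Q ( [B [Q { }]] )]]]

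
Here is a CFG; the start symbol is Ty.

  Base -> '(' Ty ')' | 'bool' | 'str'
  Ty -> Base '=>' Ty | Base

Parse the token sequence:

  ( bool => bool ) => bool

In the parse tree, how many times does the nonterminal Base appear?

4

[Ty [Base ( [Ty [Base bool] => [Ty [Base bool]]] )] => [Ty [Base bool]]]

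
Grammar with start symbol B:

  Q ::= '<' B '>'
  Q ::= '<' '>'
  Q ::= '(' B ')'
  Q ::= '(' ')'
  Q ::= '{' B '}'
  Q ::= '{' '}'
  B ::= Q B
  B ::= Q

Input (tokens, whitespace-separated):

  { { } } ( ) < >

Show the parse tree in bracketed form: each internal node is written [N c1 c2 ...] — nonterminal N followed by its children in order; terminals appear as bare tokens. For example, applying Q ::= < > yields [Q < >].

B
Q B
{ B } B
{ Q } B
{ { } } B
{ { } } Q B
{ { } } ( ) B
{ { } } ( ) Q
{ { } } ( ) < >

[B [Q { [B [Q { }]] }] [B [Q ( )] [B [Q < >]]]]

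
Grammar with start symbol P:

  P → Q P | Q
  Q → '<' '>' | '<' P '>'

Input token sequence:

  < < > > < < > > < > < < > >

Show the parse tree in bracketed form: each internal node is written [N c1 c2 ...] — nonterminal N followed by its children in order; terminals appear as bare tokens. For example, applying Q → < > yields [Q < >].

[P [Q < [P [Q < >]] >] [P [Q < [P [Q < >]] >] [P [Q < >] [P [Q < [P [Q < >]] >]]]]]

P
Q P
< P > P
< Q > P
< < > > P
< < > > Q P
< < > > < P > P
< < > > < Q > P
< < > > < < > > P
< < > > < < > > Q P
< < > > < < > > < > P
< < > > < < > > < > Q
< < > > < < > > < > < P >
< < > > < < > > < > < Q >
< < > > < < > > < > < < > >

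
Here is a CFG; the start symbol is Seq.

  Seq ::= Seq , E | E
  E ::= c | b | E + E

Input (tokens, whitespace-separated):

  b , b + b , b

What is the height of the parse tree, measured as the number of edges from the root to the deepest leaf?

[Seq [Seq [Seq [E b]] , [E [E b] + [E b]]] , [E b]]

4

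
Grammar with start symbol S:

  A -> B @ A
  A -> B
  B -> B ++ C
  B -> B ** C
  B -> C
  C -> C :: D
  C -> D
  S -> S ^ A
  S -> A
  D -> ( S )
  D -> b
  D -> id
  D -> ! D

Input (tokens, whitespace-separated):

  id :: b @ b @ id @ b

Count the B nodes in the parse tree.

[S [A [B [C [C [D id]] :: [D b]]] @ [A [B [C [D b]]] @ [A [B [C [D id]]] @ [A [B [C [D b]]]]]]]]

4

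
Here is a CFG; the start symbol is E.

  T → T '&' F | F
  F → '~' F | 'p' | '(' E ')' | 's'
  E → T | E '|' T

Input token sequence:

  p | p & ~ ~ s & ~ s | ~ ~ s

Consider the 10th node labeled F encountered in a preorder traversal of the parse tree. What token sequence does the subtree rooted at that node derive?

[E [E [E [T [F p]]] | [T [T [T [F p]] & [F ~ [F ~ [F s]]]] & [F ~ [F s]]]] | [T [F ~ [F ~ [F s]]]]]

s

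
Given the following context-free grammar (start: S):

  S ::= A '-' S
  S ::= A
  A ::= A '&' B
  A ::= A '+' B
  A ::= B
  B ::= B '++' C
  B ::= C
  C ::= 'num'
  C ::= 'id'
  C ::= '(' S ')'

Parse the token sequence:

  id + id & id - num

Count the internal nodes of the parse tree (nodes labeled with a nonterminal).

14

[S [A [A [A [B [C id]]] + [B [C id]]] & [B [C id]]] - [S [A [B [C num]]]]]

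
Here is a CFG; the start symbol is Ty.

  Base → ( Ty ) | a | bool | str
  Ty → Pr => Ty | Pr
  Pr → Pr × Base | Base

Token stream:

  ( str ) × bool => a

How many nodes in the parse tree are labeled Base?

[Ty [Pr [Pr [Base ( [Ty [Pr [Base str]]] )]] × [Base bool]] => [Ty [Pr [Base a]]]]

4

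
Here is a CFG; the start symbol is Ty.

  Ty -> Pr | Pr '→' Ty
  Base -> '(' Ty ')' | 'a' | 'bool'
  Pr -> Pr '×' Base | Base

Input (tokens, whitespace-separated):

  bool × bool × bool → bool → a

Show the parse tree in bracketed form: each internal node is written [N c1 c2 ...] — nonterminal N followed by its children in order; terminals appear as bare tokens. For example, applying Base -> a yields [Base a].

Ty
Pr → Ty
Pr × Base → Ty
Pr × Base × Base → Ty
Base × Base × Base → Ty
bool × Base × Base → Ty
bool × bool × Base → Ty
bool × bool × bool → Ty
bool × bool × bool → Pr → Ty
bool × bool × bool → Base → Ty
bool × bool × bool → bool → Ty
bool × bool × bool → bool → Pr
bool × bool × bool → bool → Base
bool × bool × bool → bool → a

[Ty [Pr [Pr [Pr [Base bool]] × [Base bool]] × [Base bool]] → [Ty [Pr [Base bool]] → [Ty [Pr [Base a]]]]]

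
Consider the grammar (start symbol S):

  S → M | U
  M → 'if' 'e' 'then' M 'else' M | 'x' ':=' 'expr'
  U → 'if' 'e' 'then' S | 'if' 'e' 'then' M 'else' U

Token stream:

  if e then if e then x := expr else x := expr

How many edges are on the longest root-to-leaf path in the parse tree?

[S [U if e then [S [M if e then [M x := expr] else [M x := expr]]]]]

5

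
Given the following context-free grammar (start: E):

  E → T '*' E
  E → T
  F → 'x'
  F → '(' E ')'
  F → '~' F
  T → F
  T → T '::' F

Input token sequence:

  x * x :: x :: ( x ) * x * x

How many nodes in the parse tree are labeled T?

[E [T [F x]] * [E [T [T [T [F x]] :: [F x]] :: [F ( [E [T [F x]]] )]] * [E [T [F x]] * [E [T [F x]]]]]]

7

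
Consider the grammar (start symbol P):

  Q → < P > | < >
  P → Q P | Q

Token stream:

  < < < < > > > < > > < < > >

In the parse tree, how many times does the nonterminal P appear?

[P [Q < [P [Q < [P [Q < [P [Q < >]] >]] >] [P [Q < >]]] >] [P [Q < [P [Q < >]] >]]]

7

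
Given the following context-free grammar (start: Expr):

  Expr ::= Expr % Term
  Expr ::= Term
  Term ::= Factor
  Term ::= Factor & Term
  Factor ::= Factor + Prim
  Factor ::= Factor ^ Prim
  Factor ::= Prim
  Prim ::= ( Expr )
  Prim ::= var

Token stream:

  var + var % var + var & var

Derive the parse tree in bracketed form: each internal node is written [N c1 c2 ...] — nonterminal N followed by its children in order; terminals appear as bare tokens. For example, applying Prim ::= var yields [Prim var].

[Expr [Expr [Term [Factor [Factor [Prim var]] + [Prim var]]]] % [Term [Factor [Factor [Prim var]] + [Prim var]] & [Term [Factor [Prim var]]]]]

Expr
Expr % Term
Term % Term
Factor % Term
Factor + Prim % Term
Prim + Prim % Term
var + Prim % Term
var + var % Term
var + var % Factor & Term
var + var % Factor + Prim & Term
var + var % Prim + Prim & Term
var + var % var + Prim & Term
var + var % var + var & Term
var + var % var + var & Factor
var + var % var + var & Prim
var + var % var + var & var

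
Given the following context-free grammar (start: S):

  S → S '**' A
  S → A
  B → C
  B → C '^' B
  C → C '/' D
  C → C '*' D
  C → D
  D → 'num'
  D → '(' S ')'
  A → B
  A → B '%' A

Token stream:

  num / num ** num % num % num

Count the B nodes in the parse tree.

[S [S [A [B [C [C [D num]] / [D num]]]]] ** [A [B [C [D num]]] % [A [B [C [D num]]] % [A [B [C [D num]]]]]]]

4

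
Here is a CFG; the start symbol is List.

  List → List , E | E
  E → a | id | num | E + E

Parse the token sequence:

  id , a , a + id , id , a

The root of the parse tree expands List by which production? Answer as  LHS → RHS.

[List [List [List [List [List [E id]] , [E a]] , [E [E a] + [E id]]] , [E id]] , [E a]]

List → List , E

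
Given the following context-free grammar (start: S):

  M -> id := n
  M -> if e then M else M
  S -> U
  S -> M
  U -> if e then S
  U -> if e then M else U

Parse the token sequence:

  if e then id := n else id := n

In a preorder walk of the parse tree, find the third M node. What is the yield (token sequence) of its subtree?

id := n

[S [M if e then [M id := n] else [M id := n]]]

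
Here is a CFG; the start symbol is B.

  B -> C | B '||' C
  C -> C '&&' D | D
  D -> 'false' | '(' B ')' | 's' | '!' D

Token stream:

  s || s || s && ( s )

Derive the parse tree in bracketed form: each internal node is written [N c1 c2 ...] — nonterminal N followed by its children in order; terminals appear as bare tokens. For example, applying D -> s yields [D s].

[B [B [B [C [D s]]] || [C [D s]]] || [C [C [D s]] && [D ( [B [C [D s]]] )]]]

B
B || C
B || C || C
C || C || C
D || C || C
s || C || C
s || D || C
s || s || C
s || s || C && D
s || s || D && D
s || s || s && D
s || s || s && ( B )
s || s || s && ( C )
s || s || s && ( D )
s || s || s && ( s )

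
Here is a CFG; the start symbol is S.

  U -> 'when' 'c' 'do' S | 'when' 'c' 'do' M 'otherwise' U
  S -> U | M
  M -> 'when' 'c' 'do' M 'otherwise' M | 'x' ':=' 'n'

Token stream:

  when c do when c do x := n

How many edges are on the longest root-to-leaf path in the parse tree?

6

[S [U when c do [S [U when c do [S [M x := n]]]]]]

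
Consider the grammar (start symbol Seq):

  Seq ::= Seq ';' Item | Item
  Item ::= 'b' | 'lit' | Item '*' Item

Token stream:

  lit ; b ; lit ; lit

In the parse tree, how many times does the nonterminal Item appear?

4

[Seq [Seq [Seq [Seq [Item lit]] ; [Item b]] ; [Item lit]] ; [Item lit]]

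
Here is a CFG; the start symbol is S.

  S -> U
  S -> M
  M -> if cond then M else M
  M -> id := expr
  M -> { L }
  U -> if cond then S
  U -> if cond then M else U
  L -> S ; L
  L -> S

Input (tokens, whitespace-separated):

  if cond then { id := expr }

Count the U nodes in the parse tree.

[S [U if cond then [S [M { [L [S [M id := expr]]] }]]]]

1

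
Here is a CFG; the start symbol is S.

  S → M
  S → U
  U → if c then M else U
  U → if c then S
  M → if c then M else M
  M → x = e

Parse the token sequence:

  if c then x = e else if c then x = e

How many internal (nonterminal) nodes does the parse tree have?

6

[S [U if c then [M x = e] else [U if c then [S [M x = e]]]]]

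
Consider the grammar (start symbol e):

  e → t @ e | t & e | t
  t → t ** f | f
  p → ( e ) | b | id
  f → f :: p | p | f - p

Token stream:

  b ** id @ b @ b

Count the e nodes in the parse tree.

[e [t [t [f [p b]]] ** [f [p id]]] @ [e [t [f [p b]]] @ [e [t [f [p b]]]]]]

3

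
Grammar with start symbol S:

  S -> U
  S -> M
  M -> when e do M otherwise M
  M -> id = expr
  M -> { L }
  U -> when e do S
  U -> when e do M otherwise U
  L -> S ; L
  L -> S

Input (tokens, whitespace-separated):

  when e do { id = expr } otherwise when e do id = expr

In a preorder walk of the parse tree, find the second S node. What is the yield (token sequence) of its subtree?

id = expr

[S [U when e do [M { [L [S [M id = expr]]] }] otherwise [U when e do [S [M id = expr]]]]]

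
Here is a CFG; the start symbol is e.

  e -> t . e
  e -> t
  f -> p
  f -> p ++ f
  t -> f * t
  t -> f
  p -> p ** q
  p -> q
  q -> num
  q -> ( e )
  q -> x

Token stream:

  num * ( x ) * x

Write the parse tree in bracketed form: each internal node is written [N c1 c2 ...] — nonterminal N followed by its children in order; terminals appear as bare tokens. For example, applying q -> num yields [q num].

[e [t [f [p [q num]]] * [t [f [p [q ( [e [t [f [p [q x]]]]] )]]] * [t [f [p [q x]]]]]]]

e
t
f * t
p * t
q * t
num * t
num * f * t
num * p * t
num * q * t
num * ( e ) * t
num * ( t ) * t
num * ( f ) * t
num * ( p ) * t
num * ( q ) * t
num * ( x ) * t
num * ( x ) * f
num * ( x ) * p
num * ( x ) * q
num * ( x ) * x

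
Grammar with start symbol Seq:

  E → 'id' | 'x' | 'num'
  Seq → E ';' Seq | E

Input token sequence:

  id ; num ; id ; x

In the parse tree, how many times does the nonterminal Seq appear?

[Seq [E id] ; [Seq [E num] ; [Seq [E id] ; [Seq [E x]]]]]

4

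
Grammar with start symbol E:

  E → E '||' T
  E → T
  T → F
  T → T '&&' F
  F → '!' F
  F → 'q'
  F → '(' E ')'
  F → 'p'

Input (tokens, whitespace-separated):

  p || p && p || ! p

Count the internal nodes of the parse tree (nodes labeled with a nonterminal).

[E [E [E [T [F p]]] || [T [T [F p]] && [F p]]] || [T [F ! [F p]]]]

12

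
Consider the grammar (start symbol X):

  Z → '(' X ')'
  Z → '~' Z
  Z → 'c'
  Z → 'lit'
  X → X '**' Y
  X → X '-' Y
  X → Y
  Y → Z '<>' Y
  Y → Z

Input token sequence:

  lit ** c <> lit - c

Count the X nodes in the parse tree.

[X [X [X [Y [Z lit]]] ** [Y [Z c] <> [Y [Z lit]]]] - [Y [Z c]]]

3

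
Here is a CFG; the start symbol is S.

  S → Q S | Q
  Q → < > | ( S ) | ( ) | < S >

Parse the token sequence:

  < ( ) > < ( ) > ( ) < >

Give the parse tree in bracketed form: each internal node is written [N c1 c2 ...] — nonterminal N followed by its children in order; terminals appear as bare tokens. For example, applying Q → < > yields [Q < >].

S
Q S
< S > S
< Q > S
< ( ) > S
< ( ) > Q S
< ( ) > < S > S
< ( ) > < Q > S
< ( ) > < ( ) > S
< ( ) > < ( ) > Q S
< ( ) > < ( ) > ( ) S
< ( ) > < ( ) > ( ) Q
< ( ) > < ( ) > ( ) < >

[S [Q < [S [Q ( )]] >] [S [Q < [S [Q ( )]] >] [S [Q ( )] [S [Q < >]]]]]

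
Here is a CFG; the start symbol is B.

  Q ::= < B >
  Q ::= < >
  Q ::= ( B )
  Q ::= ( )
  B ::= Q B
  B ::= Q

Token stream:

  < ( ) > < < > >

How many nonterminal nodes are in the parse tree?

8

[B [Q < [B [Q ( )]] >] [B [Q < [B [Q < >]] >]]]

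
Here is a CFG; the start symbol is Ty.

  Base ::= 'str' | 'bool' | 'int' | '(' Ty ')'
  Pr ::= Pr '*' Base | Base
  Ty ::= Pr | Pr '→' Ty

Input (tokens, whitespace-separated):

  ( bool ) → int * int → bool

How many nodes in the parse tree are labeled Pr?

[Ty [Pr [Base ( [Ty [Pr [Base bool]]] )]] → [Ty [Pr [Pr [Base int]] * [Base int]] → [Ty [Pr [Base bool]]]]]

5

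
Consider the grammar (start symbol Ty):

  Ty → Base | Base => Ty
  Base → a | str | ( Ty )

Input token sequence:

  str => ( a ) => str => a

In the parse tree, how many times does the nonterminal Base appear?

5

[Ty [Base str] => [Ty [Base ( [Ty [Base a]] )] => [Ty [Base str] => [Ty [Base a]]]]]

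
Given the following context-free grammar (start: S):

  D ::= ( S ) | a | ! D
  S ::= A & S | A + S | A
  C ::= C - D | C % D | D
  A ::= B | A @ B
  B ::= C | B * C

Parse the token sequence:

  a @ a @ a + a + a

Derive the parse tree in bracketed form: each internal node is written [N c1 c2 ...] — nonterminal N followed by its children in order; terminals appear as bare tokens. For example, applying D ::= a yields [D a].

[S [A [A [A [B [C [D a]]]] @ [B [C [D a]]]] @ [B [C [D a]]]] + [S [A [B [C [D a]]]] + [S [A [B [C [D a]]]]]]]

S
A + S
A @ B + S
A @ B @ B + S
B @ B @ B + S
C @ B @ B + S
D @ B @ B + S
a @ B @ B + S
a @ C @ B + S
a @ D @ B + S
a @ a @ B + S
a @ a @ C + S
a @ a @ D + S
a @ a @ a + S
a @ a @ a + A + S
a @ a @ a + B + S
a @ a @ a + C + S
a @ a @ a + D + S
a @ a @ a + a + S
a @ a @ a + a + A
a @ a @ a + a + B
a @ a @ a + a + C
a @ a @ a + a + D
a @ a @ a + a + a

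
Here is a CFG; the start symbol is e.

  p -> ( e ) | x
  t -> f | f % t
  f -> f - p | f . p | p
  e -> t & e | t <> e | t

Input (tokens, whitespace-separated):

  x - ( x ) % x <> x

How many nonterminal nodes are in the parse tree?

[e [t [f [f [p x]] - [p ( [e [t [f [p x]]]] )]] % [t [f [p x]]]] <> [e [t [f [p x]]]]]

17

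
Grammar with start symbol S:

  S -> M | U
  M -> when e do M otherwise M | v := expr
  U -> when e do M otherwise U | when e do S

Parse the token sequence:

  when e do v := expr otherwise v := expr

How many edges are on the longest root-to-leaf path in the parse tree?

[S [M when e do [M v := expr] otherwise [M v := expr]]]

3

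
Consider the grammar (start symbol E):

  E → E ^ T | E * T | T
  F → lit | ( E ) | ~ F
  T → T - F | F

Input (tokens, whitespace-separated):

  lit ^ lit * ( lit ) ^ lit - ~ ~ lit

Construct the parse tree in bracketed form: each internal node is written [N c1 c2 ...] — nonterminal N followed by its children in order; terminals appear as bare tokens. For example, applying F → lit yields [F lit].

[E [E [E [E [T [F lit]]] ^ [T [F lit]]] * [T [F ( [E [T [F lit]]] )]]] ^ [T [T [F lit]] - [F ~ [F ~ [F lit]]]]]

E
E ^ T
E * T ^ T
E ^ T * T ^ T
T ^ T * T ^ T
F ^ T * T ^ T
lit ^ T * T ^ T
lit ^ F * T ^ T
lit ^ lit * T ^ T
lit ^ lit * F ^ T
lit ^ lit * ( E ) ^ T
lit ^ lit * ( T ) ^ T
lit ^ lit * ( F ) ^ T
lit ^ lit * ( lit ) ^ T
lit ^ lit * ( lit ) ^ T - F
lit ^ lit * ( lit ) ^ F - F
lit ^ lit * ( lit ) ^ lit - F
lit ^ lit * ( lit ) ^ lit - ~ F
lit ^ lit * ( lit ) ^ lit - ~ ~ F
lit ^ lit * ( lit ) ^ lit - ~ ~ lit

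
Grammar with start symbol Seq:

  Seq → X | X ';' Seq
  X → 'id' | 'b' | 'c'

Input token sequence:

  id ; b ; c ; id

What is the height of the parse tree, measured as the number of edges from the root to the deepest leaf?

[Seq [X id] ; [Seq [X b] ; [Seq [X c] ; [Seq [X id]]]]]

5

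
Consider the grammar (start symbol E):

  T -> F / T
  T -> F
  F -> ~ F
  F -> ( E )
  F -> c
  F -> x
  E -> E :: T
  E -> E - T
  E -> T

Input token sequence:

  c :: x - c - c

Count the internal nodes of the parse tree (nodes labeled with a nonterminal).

[E [E [E [E [T [F c]]] :: [T [F x]]] - [T [F c]]] - [T [F c]]]

12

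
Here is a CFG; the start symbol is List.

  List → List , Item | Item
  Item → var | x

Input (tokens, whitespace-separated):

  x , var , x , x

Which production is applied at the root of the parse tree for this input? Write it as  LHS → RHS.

[List [List [List [List [Item x]] , [Item var]] , [Item x]] , [Item x]]

List → List , Item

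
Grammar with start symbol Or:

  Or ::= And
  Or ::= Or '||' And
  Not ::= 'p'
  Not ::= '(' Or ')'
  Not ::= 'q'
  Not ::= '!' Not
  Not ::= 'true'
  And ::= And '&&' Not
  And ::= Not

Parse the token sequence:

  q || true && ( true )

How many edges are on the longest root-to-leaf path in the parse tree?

6

[Or [Or [And [Not q]]] || [And [And [Not true]] && [Not ( [Or [And [Not true]]] )]]]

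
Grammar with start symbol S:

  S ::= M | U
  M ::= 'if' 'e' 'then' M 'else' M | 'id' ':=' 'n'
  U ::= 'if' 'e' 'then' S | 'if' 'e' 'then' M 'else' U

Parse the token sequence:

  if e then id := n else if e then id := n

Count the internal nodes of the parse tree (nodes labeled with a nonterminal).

6

[S [U if e then [M id := n] else [U if e then [S [M id := n]]]]]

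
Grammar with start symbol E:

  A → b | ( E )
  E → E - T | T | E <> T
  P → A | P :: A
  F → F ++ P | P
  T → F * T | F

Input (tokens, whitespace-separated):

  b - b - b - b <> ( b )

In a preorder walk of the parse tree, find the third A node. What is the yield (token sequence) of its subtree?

b

[E [E [E [E [E [T [F [P [A b]]]]] - [T [F [P [A b]]]]] - [T [F [P [A b]]]]] - [T [F [P [A b]]]]] <> [T [F [P [A ( [E [T [F [P [A b]]]]] )]]]]]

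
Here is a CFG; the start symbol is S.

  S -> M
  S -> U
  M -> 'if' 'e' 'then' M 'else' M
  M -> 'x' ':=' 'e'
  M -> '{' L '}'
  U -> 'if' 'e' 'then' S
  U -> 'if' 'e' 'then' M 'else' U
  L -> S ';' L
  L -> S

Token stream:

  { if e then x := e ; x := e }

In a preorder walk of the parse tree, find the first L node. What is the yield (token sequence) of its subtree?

[S [M { [L [S [U if e then [S [M x := e]]]] ; [L [S [M x := e]]]] }]]

if e then x := e ; x := e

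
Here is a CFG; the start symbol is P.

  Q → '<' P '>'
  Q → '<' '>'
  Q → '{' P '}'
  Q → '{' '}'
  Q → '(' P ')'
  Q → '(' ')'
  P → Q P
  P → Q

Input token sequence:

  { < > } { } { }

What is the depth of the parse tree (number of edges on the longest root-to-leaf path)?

[P [Q { [P [Q < >]] }] [P [Q { }] [P [Q { }]]]]

4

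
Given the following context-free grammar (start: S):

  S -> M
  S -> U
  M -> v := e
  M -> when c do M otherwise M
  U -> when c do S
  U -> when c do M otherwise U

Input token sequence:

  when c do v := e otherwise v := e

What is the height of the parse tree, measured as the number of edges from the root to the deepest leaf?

[S [M when c do [M v := e] otherwise [M v := e]]]

3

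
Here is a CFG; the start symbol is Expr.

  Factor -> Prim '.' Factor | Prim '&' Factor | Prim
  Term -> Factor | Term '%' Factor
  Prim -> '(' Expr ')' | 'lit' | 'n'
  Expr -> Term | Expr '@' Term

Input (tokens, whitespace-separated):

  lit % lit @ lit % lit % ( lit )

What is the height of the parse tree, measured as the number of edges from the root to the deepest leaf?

[Expr [Expr [Term [Term [Factor [Prim lit]]] % [Factor [Prim lit]]]] @ [Term [Term [Term [Factor [Prim lit]]] % [Factor [Prim lit]]] % [Factor [Prim ( [Expr [Term [Factor [Prim lit]]]] )]]]]

8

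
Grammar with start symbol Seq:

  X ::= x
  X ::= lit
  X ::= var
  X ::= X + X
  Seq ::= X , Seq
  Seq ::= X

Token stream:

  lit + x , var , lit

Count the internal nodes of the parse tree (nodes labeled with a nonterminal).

8

[Seq [X [X lit] + [X x]] , [Seq [X var] , [Seq [X lit]]]]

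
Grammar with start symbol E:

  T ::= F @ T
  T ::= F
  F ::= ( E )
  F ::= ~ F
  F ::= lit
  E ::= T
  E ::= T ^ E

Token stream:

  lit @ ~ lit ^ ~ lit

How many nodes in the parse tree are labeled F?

[E [T [F lit] @ [T [F ~ [F lit]]]] ^ [E [T [F ~ [F lit]]]]]

5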